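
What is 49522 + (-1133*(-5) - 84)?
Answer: 55103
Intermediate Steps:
49522 + (-1133*(-5) - 84) = 49522 + (-103*(-55) - 84) = 49522 + (5665 - 84) = 49522 + 5581 = 55103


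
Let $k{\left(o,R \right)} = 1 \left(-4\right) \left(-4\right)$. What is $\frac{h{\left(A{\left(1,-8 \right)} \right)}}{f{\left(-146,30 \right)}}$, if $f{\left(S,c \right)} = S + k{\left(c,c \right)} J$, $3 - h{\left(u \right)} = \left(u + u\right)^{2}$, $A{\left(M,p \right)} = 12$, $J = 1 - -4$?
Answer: $\frac{191}{22} \approx 8.6818$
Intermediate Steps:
$J = 5$ ($J = 1 + 4 = 5$)
$k{\left(o,R \right)} = 16$ ($k{\left(o,R \right)} = \left(-4\right) \left(-4\right) = 16$)
$h{\left(u \right)} = 3 - 4 u^{2}$ ($h{\left(u \right)} = 3 - \left(u + u\right)^{2} = 3 - \left(2 u\right)^{2} = 3 - 4 u^{2}$)
$f{\left(S,c \right)} = 80 + S$ ($f{\left(S,c \right)} = S + 16 \cdot 5 = S + 80 = 80 + S$)
$\frac{h{\left(A{\left(1,-8 \right)} \right)}}{f{\left(-146,30 \right)}} = \frac{3 - 4 \cdot 12^{2}}{80 - 146} = \frac{3 - 576}{-66} = \left(3 - 576\right) \left(- \frac{1}{66}\right) = \left(-573\right) \left(- \frac{1}{66}\right) = \frac{191}{22}$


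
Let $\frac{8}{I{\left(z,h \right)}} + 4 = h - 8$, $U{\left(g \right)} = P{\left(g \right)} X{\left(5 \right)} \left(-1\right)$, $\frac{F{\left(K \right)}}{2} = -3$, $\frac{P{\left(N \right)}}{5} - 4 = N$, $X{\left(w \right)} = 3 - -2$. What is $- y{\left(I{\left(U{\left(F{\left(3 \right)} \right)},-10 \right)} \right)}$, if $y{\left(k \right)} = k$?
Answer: $\frac{4}{11} \approx 0.36364$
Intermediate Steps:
$X{\left(w \right)} = 5$ ($X{\left(w \right)} = 3 + 2 = 5$)
$P{\left(N \right)} = 20 + 5 N$
$F{\left(K \right)} = -6$ ($F{\left(K \right)} = 2 \left(-3\right) = -6$)
$U{\left(g \right)} = -100 - 25 g$ ($U{\left(g \right)} = \left(20 + 5 g\right) 5 \left(-1\right) = \left(100 + 25 g\right) \left(-1\right) = -100 - 25 g$)
$I{\left(z,h \right)} = \frac{8}{-12 + h}$ ($I{\left(z,h \right)} = \frac{8}{-4 + \left(h - 8\right)} = \frac{8}{-4 + \left(-8 + h\right)} = \frac{8}{-12 + h}$)
$- y{\left(I{\left(U{\left(F{\left(3 \right)} \right)},-10 \right)} \right)} = - \frac{8}{-12 - 10} = - \frac{8}{-22} = - \frac{8 \left(-1\right)}{22} = \left(-1\right) \left(- \frac{4}{11}\right) = \frac{4}{11}$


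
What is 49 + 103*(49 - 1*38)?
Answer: 1182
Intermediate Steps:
49 + 103*(49 - 1*38) = 49 + 103*(49 - 38) = 49 + 103*11 = 49 + 1133 = 1182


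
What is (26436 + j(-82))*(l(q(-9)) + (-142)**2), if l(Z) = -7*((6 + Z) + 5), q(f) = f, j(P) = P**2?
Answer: 668174000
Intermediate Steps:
l(Z) = -77 - 7*Z (l(Z) = -7*(11 + Z) = -77 - 7*Z)
(26436 + j(-82))*(l(q(-9)) + (-142)**2) = (26436 + (-82)**2)*((-77 - 7*(-9)) + (-142)**2) = (26436 + 6724)*((-77 + 63) + 20164) = 33160*(-14 + 20164) = 33160*20150 = 668174000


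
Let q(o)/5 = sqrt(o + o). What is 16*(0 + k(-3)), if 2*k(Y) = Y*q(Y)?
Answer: -120*I*sqrt(6) ≈ -293.94*I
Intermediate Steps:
q(o) = 5*sqrt(2)*sqrt(o) (q(o) = 5*sqrt(o + o) = 5*sqrt(2*o) = 5*(sqrt(2)*sqrt(o)) = 5*sqrt(2)*sqrt(o))
k(Y) = 5*sqrt(2)*Y**(3/2)/2 (k(Y) = (Y*(5*sqrt(2)*sqrt(Y)))/2 = (5*sqrt(2)*Y**(3/2))/2 = 5*sqrt(2)*Y**(3/2)/2)
16*(0 + k(-3)) = 16*(0 + 5*sqrt(2)*(-3)**(3/2)/2) = 16*(0 + 5*sqrt(2)*(-3*I*sqrt(3))/2) = 16*(0 - 15*I*sqrt(6)/2) = 16*(-15*I*sqrt(6)/2) = -120*I*sqrt(6)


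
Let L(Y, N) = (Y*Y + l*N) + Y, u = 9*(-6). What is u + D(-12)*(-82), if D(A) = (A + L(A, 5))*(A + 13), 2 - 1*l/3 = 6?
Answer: -4974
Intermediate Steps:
l = -12 (l = 6 - 3*6 = 6 - 18 = -12)
u = -54
L(Y, N) = Y + Y² - 12*N (L(Y, N) = (Y*Y - 12*N) + Y = (Y² - 12*N) + Y = Y + Y² - 12*N)
D(A) = (13 + A)*(-60 + A² + 2*A) (D(A) = (A + (A + A² - 12*5))*(A + 13) = (A + (A + A² - 60))*(13 + A) = (A + (-60 + A + A²))*(13 + A) = (-60 + A² + 2*A)*(13 + A) = (13 + A)*(-60 + A² + 2*A))
u + D(-12)*(-82) = -54 + (-780 + (-12)³ - 34*(-12) + 15*(-12)²)*(-82) = -54 + (-780 - 1728 + 408 + 15*144)*(-82) = -54 + (-780 - 1728 + 408 + 2160)*(-82) = -54 + 60*(-82) = -54 - 4920 = -4974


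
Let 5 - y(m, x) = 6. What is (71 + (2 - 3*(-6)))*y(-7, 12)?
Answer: -91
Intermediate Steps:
y(m, x) = -1 (y(m, x) = 5 - 1*6 = 5 - 6 = -1)
(71 + (2 - 3*(-6)))*y(-7, 12) = (71 + (2 - 3*(-6)))*(-1) = (71 + (2 + 18))*(-1) = (71 + 20)*(-1) = 91*(-1) = -91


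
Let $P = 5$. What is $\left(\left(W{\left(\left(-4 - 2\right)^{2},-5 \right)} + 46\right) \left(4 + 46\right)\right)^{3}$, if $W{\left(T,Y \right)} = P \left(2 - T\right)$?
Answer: $-238328000000$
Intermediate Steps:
$W{\left(T,Y \right)} = 10 - 5 T$ ($W{\left(T,Y \right)} = 5 \left(2 - T\right) = 10 - 5 T$)
$\left(\left(W{\left(\left(-4 - 2\right)^{2},-5 \right)} + 46\right) \left(4 + 46\right)\right)^{3} = \left(\left(\left(10 - 5 \left(-4 - 2\right)^{2}\right) + 46\right) \left(4 + 46\right)\right)^{3} = \left(\left(\left(10 - 5 \left(-6\right)^{2}\right) + 46\right) 50\right)^{3} = \left(\left(\left(10 - 180\right) + 46\right) 50\right)^{3} = \left(\left(-170 + 46\right) 50\right)^{3} = \left(\left(-124\right) 50\right)^{3} = \left(-6200\right)^{3} = -238328000000$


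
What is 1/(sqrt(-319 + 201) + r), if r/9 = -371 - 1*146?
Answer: -4653/21650527 - I*sqrt(118)/21650527 ≈ -0.00021491 - 5.0173e-7*I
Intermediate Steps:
r = -4653 (r = 9*(-371 - 1*146) = 9*(-371 - 146) = 9*(-517) = -4653)
1/(sqrt(-319 + 201) + r) = 1/(sqrt(-319 + 201) - 4653) = 1/(sqrt(-118) - 4653) = 1/(I*sqrt(118) - 4653) = 1/(-4653 + I*sqrt(118))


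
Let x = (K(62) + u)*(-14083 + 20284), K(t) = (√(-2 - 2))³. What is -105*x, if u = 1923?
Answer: -1252074915 + 5208840*I ≈ -1.2521e+9 + 5.2088e+6*I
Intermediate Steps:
K(t) = -8*I (K(t) = (√(-4))³ = (2*I)³ = -8*I)
x = 11924523 - 49608*I (x = (-8*I + 1923)*(-14083 + 20284) = (1923 - 8*I)*6201 = 11924523 - 49608*I ≈ 1.1925e+7 - 49608.0*I)
-105*x = -105*(11924523 - 49608*I) = -1252074915 + 5208840*I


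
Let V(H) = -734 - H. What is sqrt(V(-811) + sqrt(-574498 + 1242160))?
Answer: sqrt(77 + sqrt(667662)) ≈ 29.902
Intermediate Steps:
sqrt(V(-811) + sqrt(-574498 + 1242160)) = sqrt((-734 - 1*(-811)) + sqrt(-574498 + 1242160)) = sqrt((-734 + 811) + sqrt(667662)) = sqrt(77 + sqrt(667662))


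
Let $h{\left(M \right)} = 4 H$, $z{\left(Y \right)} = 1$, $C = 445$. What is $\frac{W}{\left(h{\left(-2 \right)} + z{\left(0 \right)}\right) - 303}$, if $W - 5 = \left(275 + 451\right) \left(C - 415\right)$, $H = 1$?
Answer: $- \frac{21785}{298} \approx -73.104$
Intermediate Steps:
$h{\left(M \right)} = 4$ ($h{\left(M \right)} = 4 \cdot 1 = 4$)
$W = 21785$ ($W = 5 + \left(275 + 451\right) \left(445 - 415\right) = 5 + 726 \cdot 30 = 5 + 21780 = 21785$)
$\frac{W}{\left(h{\left(-2 \right)} + z{\left(0 \right)}\right) - 303} = \frac{21785}{\left(4 + 1\right) - 303} = \frac{21785}{5 - 303} = \frac{21785}{-298} = 21785 \left(- \frac{1}{298}\right) = - \frac{21785}{298}$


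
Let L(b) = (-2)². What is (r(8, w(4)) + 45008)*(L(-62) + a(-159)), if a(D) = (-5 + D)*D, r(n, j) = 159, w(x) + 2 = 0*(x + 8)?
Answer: 1177955360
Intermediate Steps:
L(b) = 4
w(x) = -2 (w(x) = -2 + 0*(x + 8) = -2 + 0*(8 + x) = -2 + 0 = -2)
a(D) = D*(-5 + D)
(r(8, w(4)) + 45008)*(L(-62) + a(-159)) = (159 + 45008)*(4 - 159*(-5 - 159)) = 45167*(4 - 159*(-164)) = 45167*(4 + 26076) = 45167*26080 = 1177955360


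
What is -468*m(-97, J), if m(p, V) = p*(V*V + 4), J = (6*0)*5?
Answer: 181584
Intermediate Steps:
J = 0 (J = 0*5 = 0)
m(p, V) = p*(4 + V²) (m(p, V) = p*(V² + 4) = p*(4 + V²))
-468*m(-97, J) = -(-45396)*(4 + 0²) = -(-45396)*(4 + 0) = -(-45396)*4 = -468*(-388) = 181584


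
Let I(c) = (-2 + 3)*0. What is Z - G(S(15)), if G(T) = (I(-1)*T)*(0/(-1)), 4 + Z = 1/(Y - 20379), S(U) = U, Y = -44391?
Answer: -259081/64770 ≈ -4.0000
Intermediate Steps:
Z = -259081/64770 (Z = -4 + 1/(-44391 - 20379) = -4 + 1/(-64770) = -4 - 1/64770 = -259081/64770 ≈ -4.0000)
I(c) = 0 (I(c) = 1*0 = 0)
G(T) = 0 (G(T) = (0*T)*(0/(-1)) = 0*(0*(-1)) = 0*0 = 0)
Z - G(S(15)) = -259081/64770 - 1*0 = -259081/64770 + 0 = -259081/64770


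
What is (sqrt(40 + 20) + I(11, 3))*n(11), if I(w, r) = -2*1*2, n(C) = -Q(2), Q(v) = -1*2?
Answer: -8 + 4*sqrt(15) ≈ 7.4919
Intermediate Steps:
Q(v) = -2
n(C) = 2 (n(C) = -1*(-2) = 2)
I(w, r) = -4 (I(w, r) = -2*2 = -4)
(sqrt(40 + 20) + I(11, 3))*n(11) = (sqrt(40 + 20) - 4)*2 = (sqrt(60) - 4)*2 = (2*sqrt(15) - 4)*2 = (-4 + 2*sqrt(15))*2 = -8 + 4*sqrt(15)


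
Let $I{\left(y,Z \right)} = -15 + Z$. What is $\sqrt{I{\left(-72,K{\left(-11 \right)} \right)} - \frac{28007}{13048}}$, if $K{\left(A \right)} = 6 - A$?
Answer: $\frac{i \sqrt{127218}}{932} \approx 0.3827 i$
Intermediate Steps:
$\sqrt{I{\left(-72,K{\left(-11 \right)} \right)} - \frac{28007}{13048}} = \sqrt{\left(-15 + \left(6 - -11\right)\right) - \frac{28007}{13048}} = \sqrt{\left(-15 + \left(6 + 11\right)\right) - \frac{4001}{1864}} = \sqrt{\left(-15 + 17\right) - \frac{4001}{1864}} = \sqrt{2 - \frac{4001}{1864}} = \sqrt{- \frac{273}{1864}} = \frac{i \sqrt{127218}}{932}$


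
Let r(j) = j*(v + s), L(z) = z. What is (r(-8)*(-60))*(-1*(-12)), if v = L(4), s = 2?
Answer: 34560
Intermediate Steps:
v = 4
r(j) = 6*j (r(j) = j*(4 + 2) = j*6 = 6*j)
(r(-8)*(-60))*(-1*(-12)) = ((6*(-8))*(-60))*(-1*(-12)) = -48*(-60)*12 = 2880*12 = 34560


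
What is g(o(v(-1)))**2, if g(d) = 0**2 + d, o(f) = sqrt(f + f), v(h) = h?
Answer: -2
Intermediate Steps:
o(f) = sqrt(2)*sqrt(f) (o(f) = sqrt(2*f) = sqrt(2)*sqrt(f))
g(d) = d (g(d) = 0 + d = d)
g(o(v(-1)))**2 = (sqrt(2)*sqrt(-1))**2 = (sqrt(2)*I)**2 = (I*sqrt(2))**2 = -2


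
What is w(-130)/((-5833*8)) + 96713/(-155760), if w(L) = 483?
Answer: -573530939/908548080 ≈ -0.63126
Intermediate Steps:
w(-130)/((-5833*8)) + 96713/(-155760) = 483/((-5833*8)) + 96713/(-155760) = 483/(-46664) + 96713*(-1/155760) = 483*(-1/46664) - 96713/155760 = -483/46664 - 96713/155760 = -573530939/908548080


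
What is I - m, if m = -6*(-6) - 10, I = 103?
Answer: 77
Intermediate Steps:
m = 26 (m = 36 - 10 = 26)
I - m = 103 - 1*26 = 103 - 26 = 77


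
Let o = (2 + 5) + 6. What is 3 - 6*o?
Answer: -75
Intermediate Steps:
o = 13 (o = 7 + 6 = 13)
3 - 6*o = 3 - 6*13 = 3 - 78 = -75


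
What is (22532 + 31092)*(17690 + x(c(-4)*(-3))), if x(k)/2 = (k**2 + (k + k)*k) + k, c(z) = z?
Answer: 996226672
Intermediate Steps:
x(k) = 2*k + 6*k**2 (x(k) = 2*((k**2 + (k + k)*k) + k) = 2*((k**2 + (2*k)*k) + k) = 2*((k**2 + 2*k**2) + k) = 2*(3*k**2 + k) = 2*(k + 3*k**2) = 2*k + 6*k**2)
(22532 + 31092)*(17690 + x(c(-4)*(-3))) = (22532 + 31092)*(17690 + 2*(-4*(-3))*(1 + 3*(-4*(-3)))) = 53624*(17690 + 2*12*(1 + 3*12)) = 53624*(17690 + 2*12*(1 + 36)) = 53624*(17690 + 2*12*37) = 53624*(17690 + 888) = 53624*18578 = 996226672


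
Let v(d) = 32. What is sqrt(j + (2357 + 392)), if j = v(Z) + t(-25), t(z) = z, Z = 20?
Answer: 2*sqrt(689) ≈ 52.498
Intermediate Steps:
j = 7 (j = 32 - 25 = 7)
sqrt(j + (2357 + 392)) = sqrt(7 + (2357 + 392)) = sqrt(7 + 2749) = sqrt(2756) = 2*sqrt(689)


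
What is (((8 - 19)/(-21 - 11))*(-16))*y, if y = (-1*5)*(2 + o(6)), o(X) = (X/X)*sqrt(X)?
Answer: 55 + 55*sqrt(6)/2 ≈ 122.36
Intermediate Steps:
o(X) = sqrt(X) (o(X) = 1*sqrt(X) = sqrt(X))
y = -10 - 5*sqrt(6) (y = (-1*5)*(2 + sqrt(6)) = -5*(2 + sqrt(6)) = -10 - 5*sqrt(6) ≈ -22.247)
(((8 - 19)/(-21 - 11))*(-16))*y = (((8 - 19)/(-21 - 11))*(-16))*(-10 - 5*sqrt(6)) = (-11/(-32)*(-16))*(-10 - 5*sqrt(6)) = (-11*(-1/32)*(-16))*(-10 - 5*sqrt(6)) = ((11/32)*(-16))*(-10 - 5*sqrt(6)) = -11*(-10 - 5*sqrt(6))/2 = 55 + 55*sqrt(6)/2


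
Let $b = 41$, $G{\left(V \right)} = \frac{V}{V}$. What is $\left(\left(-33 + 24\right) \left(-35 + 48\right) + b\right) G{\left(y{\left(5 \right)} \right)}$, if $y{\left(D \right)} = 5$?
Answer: $-76$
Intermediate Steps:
$G{\left(V \right)} = 1$
$\left(\left(-33 + 24\right) \left(-35 + 48\right) + b\right) G{\left(y{\left(5 \right)} \right)} = \left(\left(-33 + 24\right) \left(-35 + 48\right) + 41\right) 1 = \left(\left(-9\right) 13 + 41\right) 1 = \left(-117 + 41\right) 1 = \left(-76\right) 1 = -76$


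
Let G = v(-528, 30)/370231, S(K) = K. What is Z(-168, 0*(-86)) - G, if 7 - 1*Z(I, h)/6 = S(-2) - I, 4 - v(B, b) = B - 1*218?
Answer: -353201124/370231 ≈ -954.00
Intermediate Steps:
v(B, b) = 222 - B (v(B, b) = 4 - (B - 1*218) = 4 - (B - 218) = 4 - (-218 + B) = 4 + (218 - B) = 222 - B)
Z(I, h) = 54 + 6*I (Z(I, h) = 42 - 6*(-2 - I) = 42 + (12 + 6*I) = 54 + 6*I)
G = 750/370231 (G = (222 - 1*(-528))/370231 = (222 + 528)*(1/370231) = 750*(1/370231) = 750/370231 ≈ 0.0020258)
Z(-168, 0*(-86)) - G = (54 + 6*(-168)) - 1*750/370231 = (54 - 1008) - 750/370231 = -954 - 750/370231 = -353201124/370231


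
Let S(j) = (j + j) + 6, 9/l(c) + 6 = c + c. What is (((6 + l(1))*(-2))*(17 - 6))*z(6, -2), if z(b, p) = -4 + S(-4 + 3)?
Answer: 0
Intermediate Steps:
l(c) = 9/(-6 + 2*c) (l(c) = 9/(-6 + (c + c)) = 9/(-6 + 2*c))
S(j) = 6 + 2*j (S(j) = 2*j + 6 = 6 + 2*j)
z(b, p) = 0 (z(b, p) = -4 + (6 + 2*(-4 + 3)) = -4 + (6 + 2*(-1)) = -4 + (6 - 2) = -4 + 4 = 0)
(((6 + l(1))*(-2))*(17 - 6))*z(6, -2) = (((6 + 9/(2*(-3 + 1)))*(-2))*(17 - 6))*0 = (((6 + (9/2)/(-2))*(-2))*11)*0 = (((6 + (9/2)*(-1/2))*(-2))*11)*0 = (((6 - 9/4)*(-2))*11)*0 = (((15/4)*(-2))*11)*0 = -15/2*11*0 = -165/2*0 = 0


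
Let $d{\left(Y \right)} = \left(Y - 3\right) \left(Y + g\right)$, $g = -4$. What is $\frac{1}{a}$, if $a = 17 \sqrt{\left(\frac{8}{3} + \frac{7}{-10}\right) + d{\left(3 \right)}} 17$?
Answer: $\frac{\sqrt{1770}}{17051} \approx 0.0024674$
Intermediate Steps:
$d{\left(Y \right)} = \left(-4 + Y\right) \left(-3 + Y\right)$ ($d{\left(Y \right)} = \left(Y - 3\right) \left(Y - 4\right) = \left(-3 + Y\right) \left(-4 + Y\right) = \left(-4 + Y\right) \left(-3 + Y\right)$)
$a = \frac{289 \sqrt{1770}}{30}$ ($a = 17 \sqrt{\left(\frac{8}{3} + \frac{7}{-10}\right) + \left(12 + 3^{2} - 21\right)} 17 = 17 \sqrt{\left(8 \cdot \frac{1}{3} + 7 \left(- \frac{1}{10}\right)\right) + \left(12 + 9 - 21\right)} 17 = 17 \sqrt{\left(\frac{8}{3} - \frac{7}{10}\right) + 0} \cdot 17 = 17 \sqrt{\frac{59}{30} + 0} \cdot 17 = 17 \sqrt{\frac{59}{30}} \cdot 17 = 17 \frac{\sqrt{1770}}{30} \cdot 17 = \frac{17 \sqrt{1770}}{30} \cdot 17 = \frac{289 \sqrt{1770}}{30} \approx 405.29$)
$\frac{1}{a} = \frac{1}{\frac{289}{30} \sqrt{1770}} = \frac{\sqrt{1770}}{17051}$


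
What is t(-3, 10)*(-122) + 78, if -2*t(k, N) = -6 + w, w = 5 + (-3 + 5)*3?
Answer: 383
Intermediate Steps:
w = 11 (w = 5 + 2*3 = 5 + 6 = 11)
t(k, N) = -5/2 (t(k, N) = -(-6 + 11)/2 = -1/2*5 = -5/2)
t(-3, 10)*(-122) + 78 = -5/2*(-122) + 78 = 305 + 78 = 383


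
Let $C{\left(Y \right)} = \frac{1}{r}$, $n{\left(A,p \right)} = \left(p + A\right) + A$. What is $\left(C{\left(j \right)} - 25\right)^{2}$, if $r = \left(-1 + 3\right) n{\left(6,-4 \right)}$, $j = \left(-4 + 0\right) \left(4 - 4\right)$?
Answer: $\frac{159201}{256} \approx 621.88$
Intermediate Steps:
$j = 0$ ($j = \left(-4\right) 0 = 0$)
$n{\left(A,p \right)} = p + 2 A$ ($n{\left(A,p \right)} = \left(A + p\right) + A = p + 2 A$)
$r = 16$ ($r = \left(-1 + 3\right) \left(-4 + 2 \cdot 6\right) = 2 \left(-4 + 12\right) = 2 \cdot 8 = 16$)
$C{\left(Y \right)} = \frac{1}{16}$
$\left(C{\left(j \right)} - 25\right)^{2} = \left(\frac{1}{16} - 25\right)^{2} = \left(- \frac{399}{16}\right)^{2} = \frac{159201}{256}$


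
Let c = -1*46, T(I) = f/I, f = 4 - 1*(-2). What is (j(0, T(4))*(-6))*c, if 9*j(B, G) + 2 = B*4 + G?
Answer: -46/3 ≈ -15.333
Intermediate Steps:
f = 6 (f = 4 + 2 = 6)
T(I) = 6/I
j(B, G) = -2/9 + G/9 + 4*B/9 (j(B, G) = -2/9 + (B*4 + G)/9 = -2/9 + (4*B + G)/9 = -2/9 + (G + 4*B)/9 = -2/9 + (G/9 + 4*B/9) = -2/9 + G/9 + 4*B/9)
c = -46
(j(0, T(4))*(-6))*c = ((-2/9 + (6/4)/9 + (4/9)*0)*(-6))*(-46) = ((-2/9 + (6*(¼))/9 + 0)*(-6))*(-46) = ((-2/9 + (⅑)*(3/2) + 0)*(-6))*(-46) = ((-2/9 + ⅙ + 0)*(-6))*(-46) = -1/18*(-6)*(-46) = (⅓)*(-46) = -46/3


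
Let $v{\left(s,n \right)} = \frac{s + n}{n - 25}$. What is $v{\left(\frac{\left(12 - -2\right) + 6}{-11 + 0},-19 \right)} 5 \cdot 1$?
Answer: $\frac{1145}{484} \approx 2.3657$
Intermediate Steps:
$v{\left(s,n \right)} = \frac{n + s}{-25 + n}$
$v{\left(\frac{\left(12 - -2\right) + 6}{-11 + 0},-19 \right)} 5 \cdot 1 = \frac{-19 + \frac{\left(12 - -2\right) + 6}{-11 + 0}}{-25 - 19} \cdot 5 \cdot 1 = \frac{-19 + \frac{\left(12 + 2\right) + 6}{-11}}{-44} \cdot 5 = - \frac{-19 + \left(14 + 6\right) \left(- \frac{1}{11}\right)}{44} \cdot 5 = - \frac{-19 + 20 \left(- \frac{1}{11}\right)}{44} \cdot 5 = - \frac{-19 - \frac{20}{11}}{44} \cdot 5 = \left(- \frac{1}{44}\right) \left(- \frac{229}{11}\right) 5 = \frac{229}{484} \cdot 5 = \frac{1145}{484}$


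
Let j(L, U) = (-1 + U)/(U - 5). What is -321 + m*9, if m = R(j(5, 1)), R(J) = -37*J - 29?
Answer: -582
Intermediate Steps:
j(L, U) = (-1 + U)/(-5 + U)
R(J) = -29 - 37*J
m = -29 (m = -29 - 37*(-1 + 1)/(-5 + 1) = -29 - 37*0/(-4) = -29 - (-37)*0/4 = -29 - 37*0 = -29 + 0 = -29)
-321 + m*9 = -321 - 29*9 = -321 - 261 = -582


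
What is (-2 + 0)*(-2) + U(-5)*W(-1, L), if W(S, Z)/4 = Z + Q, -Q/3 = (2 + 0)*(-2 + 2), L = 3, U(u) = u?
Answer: -56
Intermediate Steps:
Q = 0 (Q = -3*(2 + 0)*(-2 + 2) = -6*0 = -3*0 = 0)
W(S, Z) = 4*Z (W(S, Z) = 4*(Z + 0) = 4*Z)
(-2 + 0)*(-2) + U(-5)*W(-1, L) = (-2 + 0)*(-2) - 20*3 = -2*(-2) - 5*12 = 4 - 60 = -56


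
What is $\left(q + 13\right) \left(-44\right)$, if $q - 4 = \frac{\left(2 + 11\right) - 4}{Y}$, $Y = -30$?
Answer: $- \frac{3674}{5} \approx -734.8$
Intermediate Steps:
$q = \frac{37}{10}$ ($q = 4 + \frac{\left(2 + 11\right) - 4}{-30} = 4 + \left(13 - 4\right) \left(- \frac{1}{30}\right) = 4 + 9 \left(- \frac{1}{30}\right) = 4 - \frac{3}{10} = \frac{37}{10} \approx 3.7$)
$\left(q + 13\right) \left(-44\right) = \left(\frac{37}{10} + 13\right) \left(-44\right) = \frac{167}{10} \left(-44\right) = - \frac{3674}{5}$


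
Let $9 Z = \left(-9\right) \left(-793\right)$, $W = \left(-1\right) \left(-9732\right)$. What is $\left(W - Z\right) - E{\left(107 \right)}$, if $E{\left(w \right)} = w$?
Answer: $8832$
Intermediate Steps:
$W = 9732$
$Z = 793$ ($Z = \frac{\left(-9\right) \left(-793\right)}{9} = \frac{1}{9} \cdot 7137 = 793$)
$\left(W - Z\right) - E{\left(107 \right)} = \left(9732 - 793\right) - 107 = 8939 - 107 = 8832$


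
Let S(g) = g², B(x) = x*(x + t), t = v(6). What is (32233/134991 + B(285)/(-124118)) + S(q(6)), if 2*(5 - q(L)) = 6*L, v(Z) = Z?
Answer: 2824368603431/16754812938 ≈ 168.57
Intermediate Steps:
q(L) = 5 - 3*L
t = 6
B(x) = x*(6 + x) (B(x) = x*(x + 6) = x*(6 + x))
(32233/134991 + B(285)/(-124118)) + S(q(6)) = (32233/134991 + (285*(6 + 285))/(-124118)) + (5 - 3*6)² = (32233*(1/134991) + (285*291)*(-1/124118)) + (5 - 18)² = (32233/134991 + 82935*(-1/124118)) + (-13)² = (32233/134991 - 82935/124118) + 169 = -7194783091/16754812938 + 169 = 2824368603431/16754812938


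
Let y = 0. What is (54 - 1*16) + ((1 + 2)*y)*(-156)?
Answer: 38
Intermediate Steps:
(54 - 1*16) + ((1 + 2)*y)*(-156) = (54 - 1*16) + ((1 + 2)*0)*(-156) = (54 - 16) + (3*0)*(-156) = 38 + 0*(-156) = 38 + 0 = 38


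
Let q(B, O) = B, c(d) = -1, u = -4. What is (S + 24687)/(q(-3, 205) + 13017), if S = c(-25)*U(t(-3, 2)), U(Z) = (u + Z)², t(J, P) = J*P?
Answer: 24587/13014 ≈ 1.8893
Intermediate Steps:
U(Z) = (-4 + Z)²
S = -100 (S = -(-4 - 3*2)² = -(-4 - 6)² = -1*(-10)² = -1*100 = -100)
(S + 24687)/(q(-3, 205) + 13017) = (-100 + 24687)/(-3 + 13017) = 24587/13014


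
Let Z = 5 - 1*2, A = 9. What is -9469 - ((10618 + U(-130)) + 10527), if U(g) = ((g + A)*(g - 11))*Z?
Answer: -81797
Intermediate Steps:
Z = 3 (Z = 5 - 2 = 3)
U(g) = 3*(-11 + g)*(9 + g) (U(g) = ((g + 9)*(g - 11))*3 = ((9 + g)*(-11 + g))*3 = ((-11 + g)*(9 + g))*3 = 3*(-11 + g)*(9 + g))
-9469 - ((10618 + U(-130)) + 10527) = -9469 - ((10618 + (-297 - 6*(-130) + 3*(-130)²)) + 10527) = -9469 - ((10618 + (-297 + 780 + 3*16900)) + 10527) = -9469 - ((10618 + (-297 + 780 + 50700)) + 10527) = -9469 - ((10618 + 51183) + 10527) = -9469 - (61801 + 10527) = -9469 - 1*72328 = -9469 - 72328 = -81797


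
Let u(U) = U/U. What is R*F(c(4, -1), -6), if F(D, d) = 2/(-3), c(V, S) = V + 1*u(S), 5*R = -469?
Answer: 938/15 ≈ 62.533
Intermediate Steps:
u(U) = 1
R = -469/5 (R = (⅕)*(-469) = -469/5 ≈ -93.800)
c(V, S) = 1 + V (c(V, S) = V + 1*1 = V + 1 = 1 + V)
F(D, d) = -⅔ (F(D, d) = 2*(-⅓) = -⅔)
R*F(c(4, -1), -6) = -469/5*(-⅔) = 938/15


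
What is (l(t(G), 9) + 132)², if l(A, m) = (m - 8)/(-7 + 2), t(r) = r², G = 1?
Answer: 434281/25 ≈ 17371.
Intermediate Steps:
l(A, m) = 8/5 - m/5 (l(A, m) = (-8 + m)/(-5) = (-8 + m)*(-⅕) = 8/5 - m/5)
(l(t(G), 9) + 132)² = ((8/5 - ⅕*9) + 132)² = ((8/5 - 9/5) + 132)² = (-⅕ + 132)² = (659/5)² = 434281/25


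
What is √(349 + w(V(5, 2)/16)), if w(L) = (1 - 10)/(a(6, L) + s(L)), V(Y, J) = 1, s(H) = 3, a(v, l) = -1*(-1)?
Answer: √1387/2 ≈ 18.621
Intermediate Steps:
a(v, l) = 1
w(L) = -9/4 (w(L) = (1 - 10)/(1 + 3) = -9/4)
√(349 + w(V(5, 2)/16)) = √(349 - 9/4) = √(1387/4) = √1387/2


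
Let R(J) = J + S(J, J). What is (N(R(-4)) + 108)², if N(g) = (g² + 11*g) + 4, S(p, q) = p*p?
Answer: 150544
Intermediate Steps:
S(p, q) = p²
R(J) = J + J²
N(g) = 4 + g² + 11*g
(N(R(-4)) + 108)² = ((4 + (-4*(1 - 4))² + 11*(-4*(1 - 4))) + 108)² = ((4 + (-4*(-3))² + 11*(-4*(-3))) + 108)² = ((4 + 12² + 11*12) + 108)² = ((4 + 144 + 132) + 108)² = (280 + 108)² = 388² = 150544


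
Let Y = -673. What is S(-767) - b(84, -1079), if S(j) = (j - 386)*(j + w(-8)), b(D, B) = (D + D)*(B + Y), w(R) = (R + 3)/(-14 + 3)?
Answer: 12959792/11 ≈ 1.1782e+6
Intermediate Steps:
w(R) = -3/11 - R/11 (w(R) = (3 + R)/(-11) = (3 + R)*(-1/11) = -3/11 - R/11)
b(D, B) = 2*D*(-673 + B) (b(D, B) = (D + D)*(B - 673) = (2*D)*(-673 + B) = 2*D*(-673 + B))
S(j) = (-386 + j)*(5/11 + j) (S(j) = (j - 386)*(j + (-3/11 - 1/11*(-8))) = (-386 + j)*(j + (-3/11 + 8/11)) = (-386 + j)*(j + 5/11) = (-386 + j)*(5/11 + j))
S(-767) - b(84, -1079) = (-1930/11 + (-767)² - 4241/11*(-767)) - 2*84*(-673 - 1079) = (-1930/11 + 588289 + 3252847/11) - 2*84*(-1752) = 9722096/11 - 1*(-294336) = 9722096/11 + 294336 = 12959792/11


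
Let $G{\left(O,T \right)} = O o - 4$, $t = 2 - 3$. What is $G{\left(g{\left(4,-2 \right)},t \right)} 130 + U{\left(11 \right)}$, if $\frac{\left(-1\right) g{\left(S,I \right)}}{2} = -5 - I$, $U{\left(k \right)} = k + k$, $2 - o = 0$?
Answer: $1062$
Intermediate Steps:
$o = 2$ ($o = 2 - 0 = 2 + 0 = 2$)
$U{\left(k \right)} = 2 k$
$g{\left(S,I \right)} = 10 + 2 I$ ($g{\left(S,I \right)} = - 2 \left(-5 - I\right) = 10 + 2 I$)
$t = -1$
$G{\left(O,T \right)} = -4 + 2 O$ ($G{\left(O,T \right)} = O 2 - 4 = 2 O - 4 = -4 + 2 O$)
$G{\left(g{\left(4,-2 \right)},t \right)} 130 + U{\left(11 \right)} = \left(-4 + 2 \left(10 + 2 \left(-2\right)\right)\right) 130 + 2 \cdot 11 = \left(-4 + 2 \left(10 - 4\right)\right) 130 + 22 = \left(-4 + 2 \cdot 6\right) 130 + 22 = \left(-4 + 12\right) 130 + 22 = 8 \cdot 130 + 22 = 1040 + 22 = 1062$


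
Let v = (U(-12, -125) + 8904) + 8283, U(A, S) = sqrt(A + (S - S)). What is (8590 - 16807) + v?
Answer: 8970 + 2*I*sqrt(3) ≈ 8970.0 + 3.4641*I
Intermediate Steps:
U(A, S) = sqrt(A) (U(A, S) = sqrt(A + 0) = sqrt(A))
v = 17187 + 2*I*sqrt(3) (v = (sqrt(-12) + 8904) + 8283 = (2*I*sqrt(3) + 8904) + 8283 = (8904 + 2*I*sqrt(3)) + 8283 = 17187 + 2*I*sqrt(3) ≈ 17187.0 + 3.4641*I)
(8590 - 16807) + v = (8590 - 16807) + (17187 + 2*I*sqrt(3)) = -8217 + (17187 + 2*I*sqrt(3)) = 8970 + 2*I*sqrt(3)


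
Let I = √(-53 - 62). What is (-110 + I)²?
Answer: (110 - I*√115)² ≈ 11985.0 - 2359.2*I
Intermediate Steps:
I = I*√115 (I = √(-115) = I*√115 ≈ 10.724*I)
(-110 + I)² = (-110 + I*√115)²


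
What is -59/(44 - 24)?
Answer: -59/20 ≈ -2.9500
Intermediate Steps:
-59/(44 - 24) = -59/20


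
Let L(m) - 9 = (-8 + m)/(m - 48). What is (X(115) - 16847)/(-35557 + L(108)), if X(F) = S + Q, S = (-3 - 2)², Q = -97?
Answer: 50757/106639 ≈ 0.47597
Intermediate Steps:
S = 25 (S = (-5)² = 25)
L(m) = 9 + (-8 + m)/(-48 + m) (L(m) = 9 + (-8 + m)/(m - 48) = 9 + (-8 + m)/(-48 + m))
X(F) = -72 (X(F) = 25 - 97 = -72)
(X(115) - 16847)/(-35557 + L(108)) = (-72 - 16847)/(-35557 + 10*(-44 + 108)/(-48 + 108)) = -16919/(-35557 + 10*64/60) = -16919/(-35557 + 10*(1/60)*64) = -16919/(-35557 + 32/3) = -16919/(-106639/3) = -16919*(-3/106639) = 50757/106639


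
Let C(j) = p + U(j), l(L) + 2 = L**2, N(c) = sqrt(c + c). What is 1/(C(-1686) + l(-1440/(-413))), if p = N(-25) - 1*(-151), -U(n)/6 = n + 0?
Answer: 59800276437013/614577117953523255 - 29093783761*I*sqrt(2)/614577117953523255 ≈ 9.7303e-5 - 6.6948e-8*I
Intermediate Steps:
N(c) = sqrt(2)*sqrt(c) (N(c) = sqrt(2*c) = sqrt(2)*sqrt(c))
l(L) = -2 + L**2
U(n) = -6*n (U(n) = -6*(n + 0) = -6*n)
p = 151 + 5*I*sqrt(2) (p = sqrt(2)*sqrt(-25) - 1*(-151) = sqrt(2)*(5*I) + 151 = 5*I*sqrt(2) + 151 = 151 + 5*I*sqrt(2) ≈ 151.0 + 7.0711*I)
C(j) = 151 - 6*j + 5*I*sqrt(2) (C(j) = (151 + 5*I*sqrt(2)) - 6*j = 151 - 6*j + 5*I*sqrt(2))
1/(C(-1686) + l(-1440/(-413))) = 1/((151 - 6*(-1686) + 5*I*sqrt(2)) + (-2 + (-1440/(-413))**2)) = 1/((151 + 10116 + 5*I*sqrt(2)) + (-2 + (-1440*(-1/413))**2)) = 1/((10267 + 5*I*sqrt(2)) + (-2 + (1440/413)**2)) = 1/((10267 + 5*I*sqrt(2)) + (-2 + 2073600/170569)) = 1/((10267 + 5*I*sqrt(2)) + 1732462/170569) = 1/(1752964385/170569 + 5*I*sqrt(2))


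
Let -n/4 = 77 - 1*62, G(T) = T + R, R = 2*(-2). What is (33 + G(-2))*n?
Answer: -1620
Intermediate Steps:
R = -4
G(T) = -4 + T (G(T) = T - 4 = -4 + T)
n = -60 (n = -4*(77 - 1*62) = -4*(77 - 62) = -4*15 = -60)
(33 + G(-2))*n = (33 + (-4 - 2))*(-60) = (33 - 6)*(-60) = 27*(-60) = -1620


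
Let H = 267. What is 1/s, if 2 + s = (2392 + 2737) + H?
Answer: 1/5394 ≈ 0.00018539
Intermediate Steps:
s = 5394 (s = -2 + ((2392 + 2737) + 267) = -2 + (5129 + 267) = -2 + 5396 = 5394)
1/s = 1/5394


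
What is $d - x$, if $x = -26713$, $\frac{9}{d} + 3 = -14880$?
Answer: $\frac{132523190}{4961} \approx 26713.0$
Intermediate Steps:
$d = - \frac{3}{4961}$ ($d = \frac{9}{-3 - 14880} = \frac{9}{-14883} = 9 \left(- \frac{1}{14883}\right) = - \frac{3}{4961} \approx -0.00060472$)
$d - x = - \frac{3}{4961} - -26713 = - \frac{3}{4961} + 26713 = \frac{132523190}{4961}$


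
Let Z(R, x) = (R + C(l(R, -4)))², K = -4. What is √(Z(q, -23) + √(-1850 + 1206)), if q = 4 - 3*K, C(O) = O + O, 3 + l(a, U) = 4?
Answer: √(324 + 2*I*√161) ≈ 18.014 + 0.70438*I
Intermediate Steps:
l(a, U) = 1 (l(a, U) = -3 + 4 = 1)
C(O) = 2*O
q = 16 (q = 4 - 3*(-4) = 4 + 12 = 16)
Z(R, x) = (2 + R)² (Z(R, x) = (R + 2*1)² = (R + 2)² = (2 + R)²)
√(Z(q, -23) + √(-1850 + 1206)) = √((2 + 16)² + √(-1850 + 1206)) = √(18² + √(-644)) = √(324 + 2*I*√161)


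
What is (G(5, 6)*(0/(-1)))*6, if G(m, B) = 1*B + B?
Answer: 0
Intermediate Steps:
G(m, B) = 2*B (G(m, B) = B + B = 2*B)
(G(5, 6)*(0/(-1)))*6 = ((2*6)*(0/(-1)))*6 = (12*(0*(-1)))*6 = (12*0)*6 = 0*6 = 0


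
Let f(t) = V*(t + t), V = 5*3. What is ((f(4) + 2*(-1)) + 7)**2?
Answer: 15625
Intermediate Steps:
V = 15
f(t) = 30*t (f(t) = 15*(t + t) = 15*(2*t) = 30*t)
((f(4) + 2*(-1)) + 7)**2 = ((30*4 + 2*(-1)) + 7)**2 = ((120 - 2) + 7)**2 = (118 + 7)**2 = 125**2 = 15625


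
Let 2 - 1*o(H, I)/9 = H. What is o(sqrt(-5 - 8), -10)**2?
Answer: 81*(2 - I*sqrt(13))**2 ≈ -729.0 - 1168.2*I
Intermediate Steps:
o(H, I) = 18 - 9*H
o(sqrt(-5 - 8), -10)**2 = (18 - 9*sqrt(-5 - 8))**2 = (18 - 9*I*sqrt(13))**2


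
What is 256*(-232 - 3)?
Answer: -60160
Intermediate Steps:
256*(-232 - 3) = 256*(-235) = -60160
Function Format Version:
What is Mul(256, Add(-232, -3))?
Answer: -60160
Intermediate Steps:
Mul(256, Add(-232, -3)) = Mul(256, -235) = -60160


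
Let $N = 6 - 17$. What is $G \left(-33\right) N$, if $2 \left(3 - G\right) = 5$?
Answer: $\frac{363}{2} \approx 181.5$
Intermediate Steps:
$N = -11$ ($N = 6 - 17 = -11$)
$G = \frac{1}{2}$ ($G = 3 - \frac{5}{2} = \frac{1}{2} \approx 0.5$)
$G \left(-33\right) N = \frac{1}{2} \left(-33\right) \left(-11\right) = \left(- \frac{33}{2}\right) \left(-11\right) = \frac{363}{2}$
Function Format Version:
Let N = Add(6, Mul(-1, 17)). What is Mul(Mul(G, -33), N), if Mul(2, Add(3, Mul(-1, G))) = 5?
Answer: Rational(363, 2) ≈ 181.50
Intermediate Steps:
N = -11 (N = Add(6, -17) = -11)
G = Rational(1, 2) (G = Add(3, Mul(Rational(-1, 2), 5)) = Add(3, Rational(-5, 2)) = Rational(1, 2) ≈ 0.50000)
Mul(Mul(G, -33), N) = Mul(Mul(Rational(1, 2), -33), -11) = Mul(Rational(-33, 2), -11) = Rational(363, 2)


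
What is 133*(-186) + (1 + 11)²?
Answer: -24594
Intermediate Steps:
133*(-186) + (1 + 11)² = -24738 + 12² = -24738 + 144 = -24594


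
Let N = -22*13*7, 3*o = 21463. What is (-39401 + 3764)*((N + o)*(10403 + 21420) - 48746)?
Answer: -5841401709367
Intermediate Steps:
o = 21463/3 (o = (1/3)*21463 = 21463/3 ≈ 7154.3)
N = -2002 (N = -286*7 = -2002)
(-39401 + 3764)*((N + o)*(10403 + 21420) - 48746) = (-39401 + 3764)*((-2002 + 21463/3)*(10403 + 21420) - 48746) = -35637*((15457/3)*31823 - 48746) = -35637*(491888111/3 - 48746) = -35637*491741873/3 = -5841401709367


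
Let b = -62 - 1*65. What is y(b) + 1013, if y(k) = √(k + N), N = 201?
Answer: 1013 + √74 ≈ 1021.6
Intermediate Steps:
b = -127 (b = -62 - 65 = -127)
y(k) = √(201 + k) (y(k) = √(k + 201) = √(201 + k))
y(b) + 1013 = √(201 - 127) + 1013 = √74 + 1013 = 1013 + √74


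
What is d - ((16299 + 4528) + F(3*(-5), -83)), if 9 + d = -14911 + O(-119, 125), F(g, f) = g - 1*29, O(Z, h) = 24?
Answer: -35679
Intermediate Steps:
F(g, f) = -29 + g (F(g, f) = g - 29 = -29 + g)
d = -14896 (d = -9 + (-14911 + 24) = -9 - 14887 = -14896)
d - ((16299 + 4528) + F(3*(-5), -83)) = -14896 - ((16299 + 4528) + (-29 + 3*(-5))) = -14896 - (20827 + (-29 - 15)) = -14896 - (20827 - 44) = -14896 - 1*20783 = -14896 - 20783 = -35679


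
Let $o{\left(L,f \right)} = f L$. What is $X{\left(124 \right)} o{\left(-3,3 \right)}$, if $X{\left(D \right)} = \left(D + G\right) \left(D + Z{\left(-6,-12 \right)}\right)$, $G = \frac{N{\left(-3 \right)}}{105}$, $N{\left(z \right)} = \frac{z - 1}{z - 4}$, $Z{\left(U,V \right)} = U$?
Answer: $- \frac{32264976}{245} \approx -1.3169 \cdot 10^{5}$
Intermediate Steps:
$o{\left(L,f \right)} = L f$
$N{\left(z \right)} = \frac{-1 + z}{-4 + z}$
$G = \frac{4}{735}$ ($G = \frac{\frac{1}{-4 - 3} \left(-1 - 3\right)}{105} = \frac{1}{-7} \left(-4\right) \frac{1}{105} = \left(- \frac{1}{7}\right) \left(-4\right) \frac{1}{105} = \frac{4}{7} \cdot \frac{1}{105} = \frac{4}{735} \approx 0.0054422$)
$X{\left(D \right)} = \left(-6 + D\right) \left(\frac{4}{735} + D\right)$ ($X{\left(D \right)} = \left(D + \frac{4}{735}\right) \left(D - 6\right) = \left(\frac{4}{735} + D\right) \left(-6 + D\right) = \left(-6 + D\right) \left(\frac{4}{735} + D\right)$)
$X{\left(124 \right)} o{\left(-3,3 \right)} = \left(- \frac{8}{245} + 124^{2} - \frac{546344}{735}\right) \left(\left(-3\right) 3\right) = \left(- \frac{8}{245} + 15376 - \frac{546344}{735}\right) \left(-9\right) = \frac{10754992}{735} \left(-9\right) = - \frac{32264976}{245}$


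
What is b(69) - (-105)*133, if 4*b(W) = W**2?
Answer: 60621/4 ≈ 15155.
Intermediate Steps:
b(W) = W**2/4
b(69) - (-105)*133 = (1/4)*69**2 - (-105)*133 = (1/4)*4761 - 1*(-13965) = 4761/4 + 13965 = 60621/4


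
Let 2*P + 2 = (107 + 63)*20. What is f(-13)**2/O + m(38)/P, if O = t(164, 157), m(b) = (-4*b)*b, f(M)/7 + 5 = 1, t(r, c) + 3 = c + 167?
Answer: -522080/545379 ≈ -0.95728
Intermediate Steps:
t(r, c) = 164 + c (t(r, c) = -3 + (c + 167) = -3 + (167 + c) = 164 + c)
f(M) = -28 (f(M) = -35 + 7*1 = -35 + 7 = -28)
m(b) = -4*b**2
O = 321 (O = 164 + 157 = 321)
P = 1699 (P = -1 + ((107 + 63)*20)/2 = -1 + (170*20)/2 = -1 + (1/2)*3400 = -1 + 1700 = 1699)
f(-13)**2/O + m(38)/P = (-28)**2/321 - 4*38**2/1699 = 784*(1/321) - 4*1444*(1/1699) = 784/321 - 5776*1/1699 = 784/321 - 5776/1699 = -522080/545379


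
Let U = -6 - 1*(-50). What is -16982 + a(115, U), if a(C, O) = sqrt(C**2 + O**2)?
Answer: -16982 + sqrt(15161) ≈ -16859.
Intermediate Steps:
U = 44 (U = -6 + 50 = 44)
-16982 + a(115, U) = -16982 + sqrt(115**2 + 44**2) = -16982 + sqrt(13225 + 1936) = -16982 + sqrt(15161)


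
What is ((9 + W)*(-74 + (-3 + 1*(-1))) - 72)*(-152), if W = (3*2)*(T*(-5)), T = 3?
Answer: -949392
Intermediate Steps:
W = -90 (W = (3*2)*(3*(-5)) = 6*(-15) = -90)
((9 + W)*(-74 + (-3 + 1*(-1))) - 72)*(-152) = ((9 - 90)*(-74 + (-3 + 1*(-1))) - 72)*(-152) = (-81*(-74 + (-3 - 1)) - 72)*(-152) = (-81*(-74 - 4) - 72)*(-152) = (-81*(-78) - 72)*(-152) = (6318 - 72)*(-152) = 6246*(-152) = -949392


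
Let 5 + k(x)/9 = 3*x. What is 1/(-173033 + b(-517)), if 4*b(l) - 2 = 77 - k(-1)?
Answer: -4/691981 ≈ -5.7805e-6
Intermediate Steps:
k(x) = -45 + 27*x (k(x) = -45 + 9*(3*x) = -45 + 27*x)
b(l) = 151/4 (b(l) = ½ + (77 - (-45 + 27*(-1)))/4 = ½ + (77 - (-45 - 27))/4 = ½ + (77 - 1*(-72))/4 = ½ + (77 + 72)/4 = ½ + (¼)*149 = ½ + 149/4 = 151/4)
1/(-173033 + b(-517)) = 1/(-173033 + 151/4) = 1/(-691981/4) = -4/691981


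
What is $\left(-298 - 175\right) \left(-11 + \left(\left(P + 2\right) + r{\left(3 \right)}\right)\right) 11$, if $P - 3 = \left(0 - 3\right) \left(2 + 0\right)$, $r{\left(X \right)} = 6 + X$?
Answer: $15609$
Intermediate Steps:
$P = -3$ ($P = 3 + \left(0 - 3\right) \left(2 + 0\right) = 3 - 6 = -3$)
$\left(-298 - 175\right) \left(-11 + \left(\left(P + 2\right) + r{\left(3 \right)}\right)\right) 11 = \left(-298 - 175\right) \left(-11 + \left(\left(-3 + 2\right) + \left(6 + 3\right)\right)\right) 11 = - 473 \left(-11 + \left(-1 + 9\right)\right) 11 = - 473 \left(-11 + 8\right) 11 = - 473 \left(\left(-3\right) 11\right) = \left(-473\right) \left(-33\right) = 15609$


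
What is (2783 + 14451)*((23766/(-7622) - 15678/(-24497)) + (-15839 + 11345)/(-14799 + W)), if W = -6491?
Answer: -38827072379133024/993796623215 ≈ -39069.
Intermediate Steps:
(2783 + 14451)*((23766/(-7622) - 15678/(-24497)) + (-15839 + 11345)/(-14799 + W)) = (2783 + 14451)*((23766/(-7622) - 15678/(-24497)) + (-15839 + 11345)/(-14799 - 6491)) = 17234*((23766*(-1/7622) - 15678*(-1/24497)) - 4494/(-21290)) = 17234*((-11883/3811 + 15678/24497) - 4494*(-1/21290)) = 17234*(-231348993/93358067 + 2247/10645) = 17234*(-2252934453936/993796623215) = -38827072379133024/993796623215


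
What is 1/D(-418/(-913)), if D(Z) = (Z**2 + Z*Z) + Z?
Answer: 6889/6042 ≈ 1.1402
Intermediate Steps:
D(Z) = Z + 2*Z**2 (D(Z) = (Z**2 + Z**2) + Z = 2*Z**2 + Z = Z + 2*Z**2)
1/D(-418/(-913)) = 1/((-418/(-913))*(1 + 2*(-418/(-913)))) = 1/((-418*(-1/913))*(1 + 2*(-418*(-1/913)))) = 1/(38*(1 + 2*(38/83))/83) = 1/(38*(1 + 76/83)/83) = 1/((38/83)*(159/83)) = 1/(6042/6889) = 6889/6042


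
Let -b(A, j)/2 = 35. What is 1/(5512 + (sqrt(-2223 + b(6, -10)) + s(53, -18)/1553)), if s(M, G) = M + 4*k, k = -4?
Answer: 13293948669/73282092067966 - 2411809*I*sqrt(2293)/73282092067966 ≈ 0.00018141 - 1.576e-6*I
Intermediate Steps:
s(M, G) = -16 + M (s(M, G) = M + 4*(-4) = M - 16 = -16 + M)
b(A, j) = -70 (b(A, j) = -2*35 = -70)
1/(5512 + (sqrt(-2223 + b(6, -10)) + s(53, -18)/1553)) = 1/(5512 + (sqrt(-2223 - 70) + (-16 + 53)/1553)) = 1/(5512 + (sqrt(-2293) + 37*(1/1553))) = 1/(5512 + (I*sqrt(2293) + 37/1553)) = 1/(5512 + (37/1553 + I*sqrt(2293))) = 1/(8560173/1553 + I*sqrt(2293))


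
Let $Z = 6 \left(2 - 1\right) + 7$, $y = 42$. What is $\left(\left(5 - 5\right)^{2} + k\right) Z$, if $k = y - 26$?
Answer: $208$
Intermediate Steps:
$k = 16$ ($k = 42 - 26 = 16$)
$Z = 13$ ($Z = 6 \cdot 1 + 7 = 6 + 7 = 13$)
$\left(\left(5 - 5\right)^{2} + k\right) Z = \left(\left(5 - 5\right)^{2} + 16\right) 13 = \left(0^{2} + 16\right) 13 = \left(0 + 16\right) 13 = 16 \cdot 13 = 208$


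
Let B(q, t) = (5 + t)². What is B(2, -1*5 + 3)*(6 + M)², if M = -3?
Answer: 81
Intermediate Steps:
B(2, -1*5 + 3)*(6 + M)² = (5 + (-1*5 + 3))²*(6 - 3)² = (5 + (-5 + 3))²*3² = (5 - 2)²*9 = 3²*9 = 9*9 = 81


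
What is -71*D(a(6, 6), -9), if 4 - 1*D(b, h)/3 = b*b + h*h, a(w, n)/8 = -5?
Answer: 357201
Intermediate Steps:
a(w, n) = -40 (a(w, n) = 8*(-5) = -40)
D(b, h) = 12 - 3*b² - 3*h² (D(b, h) = 12 - 3*(b*b + h*h) = 12 - 3*(b² + h²) = 12 + (-3*b² - 3*h²) = 12 - 3*b² - 3*h²)
-71*D(a(6, 6), -9) = -71*(12 - 3*(-40)² - 3*(-9)²) = -71*(12 - 3*1600 - 3*81) = -71*(12 - 4800 - 243) = -71*(-5031) = 357201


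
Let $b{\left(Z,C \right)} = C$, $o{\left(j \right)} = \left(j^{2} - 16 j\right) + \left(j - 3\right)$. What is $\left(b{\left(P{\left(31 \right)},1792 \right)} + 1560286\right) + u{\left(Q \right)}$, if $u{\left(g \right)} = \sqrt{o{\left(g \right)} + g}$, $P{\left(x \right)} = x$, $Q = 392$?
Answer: $1562078 + \sqrt{148173} \approx 1.5625 \cdot 10^{6}$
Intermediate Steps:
$o{\left(j \right)} = -3 + j^{2} - 15 j$ ($o{\left(j \right)} = \left(j^{2} - 16 j\right) + \left(j - 3\right) = \left(j^{2} - 16 j\right) + \left(-3 + j\right) = -3 + j^{2} - 15 j$)
$u{\left(g \right)} = \sqrt{-3 + g^{2} - 14 g}$ ($u{\left(g \right)} = \sqrt{\left(-3 + g^{2} - 15 g\right) + g} = \sqrt{-3 + g^{2} - 14 g}$)
$\left(b{\left(P{\left(31 \right)},1792 \right)} + 1560286\right) + u{\left(Q \right)} = \left(1792 + 1560286\right) + \sqrt{-3 + 392^{2} - 5488} = 1562078 + \sqrt{-3 + 153664 - 5488} = 1562078 + \sqrt{148173}$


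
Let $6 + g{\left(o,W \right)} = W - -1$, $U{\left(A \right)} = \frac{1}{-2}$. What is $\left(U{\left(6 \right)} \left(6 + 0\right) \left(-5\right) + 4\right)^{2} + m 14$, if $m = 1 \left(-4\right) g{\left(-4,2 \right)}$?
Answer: $529$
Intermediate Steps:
$U{\left(A \right)} = - \frac{1}{2}$
$g{\left(o,W \right)} = -5 + W$ ($g{\left(o,W \right)} = -6 + \left(W - -1\right) = -6 + \left(W + 1\right) = -6 + \left(1 + W\right) = -5 + W$)
$m = 12$ ($m = 1 \left(-4\right) \left(-5 + 2\right) = \left(-4\right) \left(-3\right) = 12$)
$\left(U{\left(6 \right)} \left(6 + 0\right) \left(-5\right) + 4\right)^{2} + m 14 = \left(- \frac{6 + 0}{2} \left(-5\right) + 4\right)^{2} + 12 \cdot 14 = \left(\left(- \frac{1}{2}\right) 6 \left(-5\right) + 4\right)^{2} + 168 = \left(\left(-3\right) \left(-5\right) + 4\right)^{2} + 168 = \left(15 + 4\right)^{2} + 168 = 19^{2} + 168 = 361 + 168 = 529$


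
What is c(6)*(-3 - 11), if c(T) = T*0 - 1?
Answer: 14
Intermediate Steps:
c(T) = -1 (c(T) = 0 - 1 = -1)
c(6)*(-3 - 11) = -(-3 - 11) = -1*(-14) = 14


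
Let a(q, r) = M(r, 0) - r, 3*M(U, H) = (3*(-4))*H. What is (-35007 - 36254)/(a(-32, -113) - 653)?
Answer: 71261/540 ≈ 131.96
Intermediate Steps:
M(U, H) = -4*H (M(U, H) = ((3*(-4))*H)/3 = (-12*H)/3 = -4*H)
a(q, r) = -r (a(q, r) = -4*0 - r = 0 - r = -r)
(-35007 - 36254)/(a(-32, -113) - 653) = (-35007 - 36254)/(-1*(-113) - 653) = -71261/(113 - 653) = -71261/(-540) = -71261*(-1/540) = 71261/540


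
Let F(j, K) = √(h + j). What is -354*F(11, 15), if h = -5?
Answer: -354*√6 ≈ -867.12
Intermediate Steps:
F(j, K) = √(-5 + j)
-354*F(11, 15) = -354*√(-5 + 11) = -354*√6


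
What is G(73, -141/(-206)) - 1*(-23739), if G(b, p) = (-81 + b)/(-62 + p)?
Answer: 299848957/12631 ≈ 23739.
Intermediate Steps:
G(b, p) = (-81 + b)/(-62 + p)
G(73, -141/(-206)) - 1*(-23739) = (-81 + 73)/(-62 - 141/(-206)) - 1*(-23739) = -8/(-62 - 141*(-1/206)) + 23739 = -8/(-62 + 141/206) + 23739 = -8/(-12631/206) + 23739 = -206/12631*(-8) + 23739 = 1648/12631 + 23739 = 299848957/12631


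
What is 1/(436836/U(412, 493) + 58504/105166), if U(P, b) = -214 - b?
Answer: -37176181/22949466224 ≈ -0.0016199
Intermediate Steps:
1/(436836/U(412, 493) + 58504/105166) = 1/(436836/(-214 - 1*493) + 58504/105166) = 1/(436836/(-214 - 493) + 58504*(1/105166)) = 1/(436836/(-707) + 29252/52583) = 1/(436836*(-1/707) + 29252/52583) = 1/(-436836/707 + 29252/52583) = 1/(-22949466224/37176181) = -37176181/22949466224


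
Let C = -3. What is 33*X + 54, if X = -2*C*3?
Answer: 648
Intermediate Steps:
X = 18 (X = -2*(-3)*3 = 6*3 = 18)
33*X + 54 = 33*18 + 54 = 594 + 54 = 648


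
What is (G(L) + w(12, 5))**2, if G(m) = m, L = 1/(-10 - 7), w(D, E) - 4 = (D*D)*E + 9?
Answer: 155251600/289 ≈ 5.3720e+5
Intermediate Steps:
w(D, E) = 13 + E*D**2 (w(D, E) = 4 + ((D*D)*E + 9) = 4 + (D**2*E + 9) = 4 + (E*D**2 + 9) = 4 + (9 + E*D**2) = 13 + E*D**2)
L = -1/17 (L = 1/(-17) = -1/17 ≈ -0.058824)
(G(L) + w(12, 5))**2 = (-1/17 + (13 + 5*12**2))**2 = (-1/17 + (13 + 5*144))**2 = (-1/17 + (13 + 720))**2 = (-1/17 + 733)**2 = (12460/17)**2 = 155251600/289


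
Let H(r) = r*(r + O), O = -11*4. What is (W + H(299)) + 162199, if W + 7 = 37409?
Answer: 275846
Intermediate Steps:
W = 37402 (W = -7 + 37409 = 37402)
O = -44
H(r) = r*(-44 + r) (H(r) = r*(r - 44) = r*(-44 + r))
(W + H(299)) + 162199 = (37402 + 299*(-44 + 299)) + 162199 = (37402 + 299*255) + 162199 = (37402 + 76245) + 162199 = 113647 + 162199 = 275846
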